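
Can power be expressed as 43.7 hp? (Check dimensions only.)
Yes

power has SI base units: kg * m^2 / s^3
hp reduces to the same SI base units, so it is a valid unit for power.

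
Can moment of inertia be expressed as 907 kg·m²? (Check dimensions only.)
Yes

moment of inertia has SI base units: kg * m^2
kg·m² reduces to the same SI base units, so it is a valid unit for moment of inertia.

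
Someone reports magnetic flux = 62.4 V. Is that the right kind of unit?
No

magnetic flux has SI base units: kg * m^2 / (A * s^2)
V does NOT reduce to kg * m^2 / (A * s^2); a valid unit for magnetic flux would be e.g. Wb.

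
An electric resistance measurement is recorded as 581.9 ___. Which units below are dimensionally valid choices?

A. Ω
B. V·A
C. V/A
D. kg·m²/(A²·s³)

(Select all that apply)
A, C, D

electric resistance has SI base units: kg * m^2 / (A^2 * s^3)

Checking each option against kg * m^2 / (A^2 * s^3):
  A. Ω: ✓ matches
  B. V·A: ✗ does not match
  C. V/A: ✓ matches
  D. kg·m²/(A²·s³): ✓ matches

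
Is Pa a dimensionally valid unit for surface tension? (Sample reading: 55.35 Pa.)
No

surface tension has SI base units: kg / s^2
Pa does NOT reduce to kg / s^2; a valid unit for surface tension would be e.g. N/m.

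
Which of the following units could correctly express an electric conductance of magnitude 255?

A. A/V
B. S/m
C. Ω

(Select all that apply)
A

electric conductance has SI base units: A^2 * s^3 / (kg * m^2)

Checking each option against A^2 * s^3 / (kg * m^2):
  A. A/V: ✓ matches
  B. S/m: ✗ does not match
  C. Ω: ✗ does not match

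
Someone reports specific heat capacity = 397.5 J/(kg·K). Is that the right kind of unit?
Yes

specific heat capacity has SI base units: m^2 / (s^2 * K)
J/(kg·K) reduces to the same SI base units, so it is a valid unit for specific heat capacity.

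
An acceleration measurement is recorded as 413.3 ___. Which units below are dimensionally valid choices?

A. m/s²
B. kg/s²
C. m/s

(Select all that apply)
A

acceleration has SI base units: m / s^2

Checking each option against m / s^2:
  A. m/s²: ✓ matches
  B. kg/s²: ✗ does not match
  C. m/s: ✗ does not match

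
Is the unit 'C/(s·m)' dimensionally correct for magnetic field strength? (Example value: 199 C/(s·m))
Yes

magnetic field strength has SI base units: A / m
C/(s·m) reduces to the same SI base units, so it is a valid unit for magnetic field strength.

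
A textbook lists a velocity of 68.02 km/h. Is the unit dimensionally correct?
Yes

velocity has SI base units: m / s
km/h reduces to the same SI base units, so it is a valid unit for velocity.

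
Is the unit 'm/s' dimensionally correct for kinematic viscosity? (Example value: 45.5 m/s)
No

kinematic viscosity has SI base units: m^2 / s
m/s does NOT reduce to m^2 / s; a valid unit for kinematic viscosity would be e.g. m²/s.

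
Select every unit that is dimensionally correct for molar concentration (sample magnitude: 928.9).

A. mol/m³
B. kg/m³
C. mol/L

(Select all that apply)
A, C

molar concentration has SI base units: mol / m^3

Checking each option against mol / m^3:
  A. mol/m³: ✓ matches
  B. kg/m³: ✗ does not match
  C. mol/L: ✓ matches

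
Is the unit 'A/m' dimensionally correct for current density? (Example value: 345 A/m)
No

current density has SI base units: A / m^2
A/m does NOT reduce to A / m^2; a valid unit for current density would be e.g. A/m².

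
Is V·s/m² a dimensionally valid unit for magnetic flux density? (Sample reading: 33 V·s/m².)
Yes

magnetic flux density has SI base units: kg / (A * s^2)
V·s/m² reduces to the same SI base units, so it is a valid unit for magnetic flux density.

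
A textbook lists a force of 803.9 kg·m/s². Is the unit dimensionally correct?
Yes

force has SI base units: kg * m / s^2
kg·m/s² reduces to the same SI base units, so it is a valid unit for force.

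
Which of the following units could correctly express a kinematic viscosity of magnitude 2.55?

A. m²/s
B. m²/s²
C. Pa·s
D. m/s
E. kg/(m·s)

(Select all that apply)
A

kinematic viscosity has SI base units: m^2 / s

Checking each option against m^2 / s:
  A. m²/s: ✓ matches
  B. m²/s²: ✗ does not match
  C. Pa·s: ✗ does not match
  D. m/s: ✗ does not match
  E. kg/(m·s): ✗ does not match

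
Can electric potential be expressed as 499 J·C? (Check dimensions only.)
No

electric potential has SI base units: kg * m^2 / (A * s^3)
J·C does NOT reduce to kg * m^2 / (A * s^3); a valid unit for electric potential would be e.g. V.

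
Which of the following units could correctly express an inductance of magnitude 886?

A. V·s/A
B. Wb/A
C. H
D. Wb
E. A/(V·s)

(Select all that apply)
A, B, C

inductance has SI base units: kg * m^2 / (A^2 * s^2)

Checking each option against kg * m^2 / (A^2 * s^2):
  A. V·s/A: ✓ matches
  B. Wb/A: ✓ matches
  C. H: ✓ matches
  D. Wb: ✗ does not match
  E. A/(V·s): ✗ does not match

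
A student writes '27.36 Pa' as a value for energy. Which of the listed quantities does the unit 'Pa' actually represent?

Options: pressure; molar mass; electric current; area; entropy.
pressure

energy should have units dimensionally equivalent to kg * m^2 / s^2 (e.g. J).
The given unit 'Pa' reduces to kg / (m * s^2). Of the listed options, that is the dimensionality of pressure.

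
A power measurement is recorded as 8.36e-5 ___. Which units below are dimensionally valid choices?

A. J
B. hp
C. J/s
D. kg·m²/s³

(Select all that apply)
B, C, D

power has SI base units: kg * m^2 / s^3

Checking each option against kg * m^2 / s^3:
  A. J: ✗ does not match
  B. hp: ✓ matches
  C. J/s: ✓ matches
  D. kg·m²/s³: ✓ matches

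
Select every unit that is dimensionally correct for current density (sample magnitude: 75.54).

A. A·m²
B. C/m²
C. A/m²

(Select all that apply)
C

current density has SI base units: A / m^2

Checking each option against A / m^2:
  A. A·m²: ✗ does not match
  B. C/m²: ✗ does not match
  C. A/m²: ✓ matches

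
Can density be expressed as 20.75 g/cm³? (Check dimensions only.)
Yes

density has SI base units: kg / m^3
g/cm³ reduces to the same SI base units, so it is a valid unit for density.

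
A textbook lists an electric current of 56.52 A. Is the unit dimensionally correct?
Yes

electric current has SI base units: A
A reduces to the same SI base units, so it is a valid unit for electric current.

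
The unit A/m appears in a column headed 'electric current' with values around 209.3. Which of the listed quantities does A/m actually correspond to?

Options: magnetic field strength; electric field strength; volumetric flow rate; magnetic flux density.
magnetic field strength

electric current should have units dimensionally equivalent to A (e.g. A).
The given unit 'A/m' reduces to A / m. Of the listed options, that is the dimensionality of magnetic field strength.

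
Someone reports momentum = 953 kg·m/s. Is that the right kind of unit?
Yes

momentum has SI base units: kg * m / s
kg·m/s reduces to the same SI base units, so it is a valid unit for momentum.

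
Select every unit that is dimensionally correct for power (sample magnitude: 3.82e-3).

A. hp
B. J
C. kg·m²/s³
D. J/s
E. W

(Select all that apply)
A, C, D, E

power has SI base units: kg * m^2 / s^3

Checking each option against kg * m^2 / s^3:
  A. hp: ✓ matches
  B. J: ✗ does not match
  C. kg·m²/s³: ✓ matches
  D. J/s: ✓ matches
  E. W: ✓ matches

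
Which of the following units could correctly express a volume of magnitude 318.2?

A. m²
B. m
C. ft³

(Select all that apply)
C

volume has SI base units: m^3

Checking each option against m^3:
  A. m²: ✗ does not match
  B. m: ✗ does not match
  C. ft³: ✓ matches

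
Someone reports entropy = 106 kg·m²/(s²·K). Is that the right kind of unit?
Yes

entropy has SI base units: kg * m^2 / (s^2 * K)
kg·m²/(s²·K) reduces to the same SI base units, so it is a valid unit for entropy.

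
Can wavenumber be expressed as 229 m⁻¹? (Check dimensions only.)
Yes

wavenumber has SI base units: 1 / m
m⁻¹ reduces to the same SI base units, so it is a valid unit for wavenumber.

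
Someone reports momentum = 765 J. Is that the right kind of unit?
No

momentum has SI base units: kg * m / s
J does NOT reduce to kg * m / s; a valid unit for momentum would be e.g. kg·m/s.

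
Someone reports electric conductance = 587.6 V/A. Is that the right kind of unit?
No

electric conductance has SI base units: A^2 * s^3 / (kg * m^2)
V/A does NOT reduce to A^2 * s^3 / (kg * m^2); a valid unit for electric conductance would be e.g. S.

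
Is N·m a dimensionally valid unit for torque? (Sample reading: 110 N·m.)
Yes

torque has SI base units: kg * m^2 / s^2
N·m reduces to the same SI base units, so it is a valid unit for torque.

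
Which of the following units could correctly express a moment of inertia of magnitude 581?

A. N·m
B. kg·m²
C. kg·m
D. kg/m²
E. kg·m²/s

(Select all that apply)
B

moment of inertia has SI base units: kg * m^2

Checking each option against kg * m^2:
  A. N·m: ✗ does not match
  B. kg·m²: ✓ matches
  C. kg·m: ✗ does not match
  D. kg/m²: ✗ does not match
  E. kg·m²/s: ✗ does not match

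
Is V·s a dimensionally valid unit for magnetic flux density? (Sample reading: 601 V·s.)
No

magnetic flux density has SI base units: kg / (A * s^2)
V·s does NOT reduce to kg / (A * s^2); a valid unit for magnetic flux density would be e.g. T.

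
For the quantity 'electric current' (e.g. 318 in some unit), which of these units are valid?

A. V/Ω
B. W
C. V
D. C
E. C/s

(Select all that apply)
A, E

electric current has SI base units: A

Checking each option against A:
  A. V/Ω: ✓ matches
  B. W: ✗ does not match
  C. V: ✗ does not match
  D. C: ✗ does not match
  E. C/s: ✓ matches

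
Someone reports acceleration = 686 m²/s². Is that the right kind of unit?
No

acceleration has SI base units: m / s^2
m²/s² does NOT reduce to m / s^2; a valid unit for acceleration would be e.g. m/s².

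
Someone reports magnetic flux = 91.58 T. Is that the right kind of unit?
No

magnetic flux has SI base units: kg * m^2 / (A * s^2)
T does NOT reduce to kg * m^2 / (A * s^2); a valid unit for magnetic flux would be e.g. Wb.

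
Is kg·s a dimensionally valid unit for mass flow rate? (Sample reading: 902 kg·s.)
No

mass flow rate has SI base units: kg / s
kg·s does NOT reduce to kg / s; a valid unit for mass flow rate would be e.g. kg/s.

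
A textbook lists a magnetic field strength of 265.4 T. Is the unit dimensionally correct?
No

magnetic field strength has SI base units: A / m
T does NOT reduce to A / m; a valid unit for magnetic field strength would be e.g. A/m.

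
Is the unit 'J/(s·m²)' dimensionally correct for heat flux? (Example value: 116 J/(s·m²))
Yes

heat flux has SI base units: kg / s^3
J/(s·m²) reduces to the same SI base units, so it is a valid unit for heat flux.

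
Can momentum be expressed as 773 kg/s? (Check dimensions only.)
No

momentum has SI base units: kg * m / s
kg/s does NOT reduce to kg * m / s; a valid unit for momentum would be e.g. kg·m/s.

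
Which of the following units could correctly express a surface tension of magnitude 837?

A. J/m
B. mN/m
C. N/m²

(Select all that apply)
B

surface tension has SI base units: kg / s^2

Checking each option against kg / s^2:
  A. J/m: ✗ does not match
  B. mN/m: ✓ matches
  C. N/m²: ✗ does not match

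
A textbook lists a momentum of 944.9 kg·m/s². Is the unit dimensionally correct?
No

momentum has SI base units: kg * m / s
kg·m/s² does NOT reduce to kg * m / s; a valid unit for momentum would be e.g. kg·m/s.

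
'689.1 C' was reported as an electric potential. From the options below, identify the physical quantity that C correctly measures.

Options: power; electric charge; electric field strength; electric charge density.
electric charge

electric potential should have units dimensionally equivalent to kg * m^2 / (A * s^3) (e.g. V).
The given unit 'C' reduces to A * s. Of the listed options, that is the dimensionality of electric charge.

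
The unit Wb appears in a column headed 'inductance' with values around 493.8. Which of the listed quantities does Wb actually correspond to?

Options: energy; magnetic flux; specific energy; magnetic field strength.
magnetic flux

inductance should have units dimensionally equivalent to kg * m^2 / (A^2 * s^2) (e.g. H).
The given unit 'Wb' reduces to kg * m^2 / (A * s^2). Of the listed options, that is the dimensionality of magnetic flux.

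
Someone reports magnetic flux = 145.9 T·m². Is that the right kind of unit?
Yes

magnetic flux has SI base units: kg * m^2 / (A * s^2)
T·m² reduces to the same SI base units, so it is a valid unit for magnetic flux.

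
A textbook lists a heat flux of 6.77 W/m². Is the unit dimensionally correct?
Yes

heat flux has SI base units: kg / s^3
W/m² reduces to the same SI base units, so it is a valid unit for heat flux.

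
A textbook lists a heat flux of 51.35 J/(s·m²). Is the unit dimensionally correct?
Yes

heat flux has SI base units: kg / s^3
J/(s·m²) reduces to the same SI base units, so it is a valid unit for heat flux.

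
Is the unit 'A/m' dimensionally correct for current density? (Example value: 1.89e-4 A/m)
No

current density has SI base units: A / m^2
A/m does NOT reduce to A / m^2; a valid unit for current density would be e.g. A/m².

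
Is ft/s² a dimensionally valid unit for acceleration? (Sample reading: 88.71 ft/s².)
Yes

acceleration has SI base units: m / s^2
ft/s² reduces to the same SI base units, so it is a valid unit for acceleration.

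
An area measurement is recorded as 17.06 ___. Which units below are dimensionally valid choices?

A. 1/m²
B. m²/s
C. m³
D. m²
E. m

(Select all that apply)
D

area has SI base units: m^2

Checking each option against m^2:
  A. 1/m²: ✗ does not match
  B. m²/s: ✗ does not match
  C. m³: ✗ does not match
  D. m²: ✓ matches
  E. m: ✗ does not match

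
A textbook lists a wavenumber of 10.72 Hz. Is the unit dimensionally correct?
No

wavenumber has SI base units: 1 / m
Hz does NOT reduce to 1 / m; a valid unit for wavenumber would be e.g. 1/m.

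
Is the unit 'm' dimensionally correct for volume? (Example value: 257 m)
No

volume has SI base units: m^3
m does NOT reduce to m^3; a valid unit for volume would be e.g. m³.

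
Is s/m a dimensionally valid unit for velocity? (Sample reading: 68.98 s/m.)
No

velocity has SI base units: m / s
s/m does NOT reduce to m / s; a valid unit for velocity would be e.g. m/s.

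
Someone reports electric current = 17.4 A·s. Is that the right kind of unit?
No

electric current has SI base units: A
A·s does NOT reduce to A; a valid unit for electric current would be e.g. A.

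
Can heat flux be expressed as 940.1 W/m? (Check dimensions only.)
No

heat flux has SI base units: kg / s^3
W/m does NOT reduce to kg / s^3; a valid unit for heat flux would be e.g. W/m².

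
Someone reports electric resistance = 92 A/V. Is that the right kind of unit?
No

electric resistance has SI base units: kg * m^2 / (A^2 * s^3)
A/V does NOT reduce to kg * m^2 / (A^2 * s^3); a valid unit for electric resistance would be e.g. Ω.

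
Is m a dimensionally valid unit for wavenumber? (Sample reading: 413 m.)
No

wavenumber has SI base units: 1 / m
m does NOT reduce to 1 / m; a valid unit for wavenumber would be e.g. 1/m.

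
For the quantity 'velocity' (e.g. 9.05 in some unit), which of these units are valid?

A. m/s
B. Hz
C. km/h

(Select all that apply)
A, C

velocity has SI base units: m / s

Checking each option against m / s:
  A. m/s: ✓ matches
  B. Hz: ✗ does not match
  C. km/h: ✓ matches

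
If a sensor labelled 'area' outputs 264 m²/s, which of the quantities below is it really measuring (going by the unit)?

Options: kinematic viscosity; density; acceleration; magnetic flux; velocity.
kinematic viscosity

area should have units dimensionally equivalent to m^2 (e.g. m²).
The given unit 'm²/s' reduces to m^2 / s. Of the listed options, that is the dimensionality of kinematic viscosity.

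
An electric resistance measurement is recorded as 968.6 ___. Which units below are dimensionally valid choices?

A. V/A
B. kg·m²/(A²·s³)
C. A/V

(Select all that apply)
A, B

electric resistance has SI base units: kg * m^2 / (A^2 * s^3)

Checking each option against kg * m^2 / (A^2 * s^3):
  A. V/A: ✓ matches
  B. kg·m²/(A²·s³): ✓ matches
  C. A/V: ✗ does not match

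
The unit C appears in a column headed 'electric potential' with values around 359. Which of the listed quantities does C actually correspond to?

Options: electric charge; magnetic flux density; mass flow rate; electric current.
electric charge

electric potential should have units dimensionally equivalent to kg * m^2 / (A * s^3) (e.g. V).
The given unit 'C' reduces to A * s. Of the listed options, that is the dimensionality of electric charge.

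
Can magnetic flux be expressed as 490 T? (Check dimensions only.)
No

magnetic flux has SI base units: kg * m^2 / (A * s^2)
T does NOT reduce to kg * m^2 / (A * s^2); a valid unit for magnetic flux would be e.g. Wb.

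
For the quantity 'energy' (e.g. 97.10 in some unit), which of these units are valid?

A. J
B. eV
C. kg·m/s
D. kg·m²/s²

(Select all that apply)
A, B, D

energy has SI base units: kg * m^2 / s^2

Checking each option against kg * m^2 / s^2:
  A. J: ✓ matches
  B. eV: ✓ matches
  C. kg·m/s: ✗ does not match
  D. kg·m²/s²: ✓ matches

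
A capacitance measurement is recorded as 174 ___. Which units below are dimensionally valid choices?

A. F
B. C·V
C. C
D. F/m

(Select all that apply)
A

capacitance has SI base units: A^2 * s^4 / (kg * m^2)

Checking each option against A^2 * s^4 / (kg * m^2):
  A. F: ✓ matches
  B. C·V: ✗ does not match
  C. C: ✗ does not match
  D. F/m: ✗ does not match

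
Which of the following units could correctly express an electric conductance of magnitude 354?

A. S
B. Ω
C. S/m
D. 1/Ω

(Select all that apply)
A, D

electric conductance has SI base units: A^2 * s^3 / (kg * m^2)

Checking each option against A^2 * s^3 / (kg * m^2):
  A. S: ✓ matches
  B. Ω: ✗ does not match
  C. S/m: ✗ does not match
  D. 1/Ω: ✓ matches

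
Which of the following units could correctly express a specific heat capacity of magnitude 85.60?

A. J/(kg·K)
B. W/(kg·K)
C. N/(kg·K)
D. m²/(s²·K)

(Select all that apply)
A, D

specific heat capacity has SI base units: m^2 / (s^2 * K)

Checking each option against m^2 / (s^2 * K):
  A. J/(kg·K): ✓ matches
  B. W/(kg·K): ✗ does not match
  C. N/(kg·K): ✗ does not match
  D. m²/(s²·K): ✓ matches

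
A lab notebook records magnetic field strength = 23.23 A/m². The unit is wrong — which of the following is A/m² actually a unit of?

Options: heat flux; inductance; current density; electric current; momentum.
current density

magnetic field strength should have units dimensionally equivalent to A / m (e.g. A/m).
The given unit 'A/m²' reduces to A / m^2. Of the listed options, that is the dimensionality of current density.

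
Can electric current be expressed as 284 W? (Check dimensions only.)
No

electric current has SI base units: A
W does NOT reduce to A; a valid unit for electric current would be e.g. A.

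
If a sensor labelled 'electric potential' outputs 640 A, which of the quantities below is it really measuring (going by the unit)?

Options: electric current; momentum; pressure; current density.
electric current

electric potential should have units dimensionally equivalent to kg * m^2 / (A * s^3) (e.g. V).
The given unit 'A' reduces to A. Of the listed options, that is the dimensionality of electric current.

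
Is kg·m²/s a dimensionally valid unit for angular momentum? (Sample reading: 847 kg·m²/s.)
Yes

angular momentum has SI base units: kg * m^2 / s
kg·m²/s reduces to the same SI base units, so it is a valid unit for angular momentum.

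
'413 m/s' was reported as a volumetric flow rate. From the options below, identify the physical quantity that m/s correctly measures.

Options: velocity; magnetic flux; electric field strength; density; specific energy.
velocity

volumetric flow rate should have units dimensionally equivalent to m^3 / s (e.g. m³/s).
The given unit 'm/s' reduces to m / s. Of the listed options, that is the dimensionality of velocity.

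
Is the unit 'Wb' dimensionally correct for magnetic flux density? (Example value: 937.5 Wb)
No

magnetic flux density has SI base units: kg / (A * s^2)
Wb does NOT reduce to kg / (A * s^2); a valid unit for magnetic flux density would be e.g. T.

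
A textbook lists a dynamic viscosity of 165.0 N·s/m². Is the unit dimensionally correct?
Yes

dynamic viscosity has SI base units: kg / (m * s)
N·s/m² reduces to the same SI base units, so it is a valid unit for dynamic viscosity.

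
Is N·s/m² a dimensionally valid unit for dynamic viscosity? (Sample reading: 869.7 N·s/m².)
Yes

dynamic viscosity has SI base units: kg / (m * s)
N·s/m² reduces to the same SI base units, so it is a valid unit for dynamic viscosity.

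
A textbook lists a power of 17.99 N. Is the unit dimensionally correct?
No

power has SI base units: kg * m^2 / s^3
N does NOT reduce to kg * m^2 / s^3; a valid unit for power would be e.g. W.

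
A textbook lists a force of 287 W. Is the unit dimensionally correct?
No

force has SI base units: kg * m / s^2
W does NOT reduce to kg * m / s^2; a valid unit for force would be e.g. N.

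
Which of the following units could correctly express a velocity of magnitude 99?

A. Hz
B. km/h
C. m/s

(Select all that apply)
B, C

velocity has SI base units: m / s

Checking each option against m / s:
  A. Hz: ✗ does not match
  B. km/h: ✓ matches
  C. m/s: ✓ matches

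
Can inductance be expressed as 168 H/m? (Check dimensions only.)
No

inductance has SI base units: kg * m^2 / (A^2 * s^2)
H/m does NOT reduce to kg * m^2 / (A^2 * s^2); a valid unit for inductance would be e.g. H.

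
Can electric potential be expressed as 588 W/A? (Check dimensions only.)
Yes

electric potential has SI base units: kg * m^2 / (A * s^3)
W/A reduces to the same SI base units, so it is a valid unit for electric potential.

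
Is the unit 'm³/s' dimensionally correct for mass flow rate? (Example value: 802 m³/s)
No

mass flow rate has SI base units: kg / s
m³/s does NOT reduce to kg / s; a valid unit for mass flow rate would be e.g. kg/s.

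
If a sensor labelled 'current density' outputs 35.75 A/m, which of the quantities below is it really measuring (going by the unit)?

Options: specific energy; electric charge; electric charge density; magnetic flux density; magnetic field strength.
magnetic field strength

current density should have units dimensionally equivalent to A / m^2 (e.g. A/m²).
The given unit 'A/m' reduces to A / m. Of the listed options, that is the dimensionality of magnetic field strength.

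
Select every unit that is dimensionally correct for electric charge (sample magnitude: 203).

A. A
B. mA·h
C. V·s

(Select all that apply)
B

electric charge has SI base units: A * s

Checking each option against A * s:
  A. A: ✗ does not match
  B. mA·h: ✓ matches
  C. V·s: ✗ does not match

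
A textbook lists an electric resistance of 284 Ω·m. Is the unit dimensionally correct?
No

electric resistance has SI base units: kg * m^2 / (A^2 * s^3)
Ω·m does NOT reduce to kg * m^2 / (A^2 * s^3); a valid unit for electric resistance would be e.g. Ω.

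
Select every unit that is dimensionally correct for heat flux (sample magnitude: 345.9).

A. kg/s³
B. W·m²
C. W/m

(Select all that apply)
A

heat flux has SI base units: kg / s^3

Checking each option against kg / s^3:
  A. kg/s³: ✓ matches
  B. W·m²: ✗ does not match
  C. W/m: ✗ does not match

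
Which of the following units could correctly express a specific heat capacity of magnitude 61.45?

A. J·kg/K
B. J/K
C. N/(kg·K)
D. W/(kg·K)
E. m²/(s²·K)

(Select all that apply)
E

specific heat capacity has SI base units: m^2 / (s^2 * K)

Checking each option against m^2 / (s^2 * K):
  A. J·kg/K: ✗ does not match
  B. J/K: ✗ does not match
  C. N/(kg·K): ✗ does not match
  D. W/(kg·K): ✗ does not match
  E. m²/(s²·K): ✓ matches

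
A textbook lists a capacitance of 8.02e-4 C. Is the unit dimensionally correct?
No

capacitance has SI base units: A^2 * s^4 / (kg * m^2)
C does NOT reduce to A^2 * s^4 / (kg * m^2); a valid unit for capacitance would be e.g. F.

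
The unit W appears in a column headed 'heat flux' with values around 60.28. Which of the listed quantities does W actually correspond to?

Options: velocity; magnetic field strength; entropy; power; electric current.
power

heat flux should have units dimensionally equivalent to kg / s^3 (e.g. W/m²).
The given unit 'W' reduces to kg * m^2 / s^3. Of the listed options, that is the dimensionality of power.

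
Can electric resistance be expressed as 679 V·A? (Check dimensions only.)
No

electric resistance has SI base units: kg * m^2 / (A^2 * s^3)
V·A does NOT reduce to kg * m^2 / (A^2 * s^3); a valid unit for electric resistance would be e.g. Ω.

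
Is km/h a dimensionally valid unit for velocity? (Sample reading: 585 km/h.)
Yes

velocity has SI base units: m / s
km/h reduces to the same SI base units, so it is a valid unit for velocity.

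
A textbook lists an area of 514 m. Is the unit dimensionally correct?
No

area has SI base units: m^2
m does NOT reduce to m^2; a valid unit for area would be e.g. m².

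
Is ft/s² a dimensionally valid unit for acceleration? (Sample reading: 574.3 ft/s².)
Yes

acceleration has SI base units: m / s^2
ft/s² reduces to the same SI base units, so it is a valid unit for acceleration.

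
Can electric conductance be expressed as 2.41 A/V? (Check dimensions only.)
Yes

electric conductance has SI base units: A^2 * s^3 / (kg * m^2)
A/V reduces to the same SI base units, so it is a valid unit for electric conductance.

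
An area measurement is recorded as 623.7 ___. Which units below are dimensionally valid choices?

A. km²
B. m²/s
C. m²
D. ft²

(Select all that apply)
A, C, D

area has SI base units: m^2

Checking each option against m^2:
  A. km²: ✓ matches
  B. m²/s: ✗ does not match
  C. m²: ✓ matches
  D. ft²: ✓ matches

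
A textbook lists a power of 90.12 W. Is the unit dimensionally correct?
Yes

power has SI base units: kg * m^2 / s^3
W reduces to the same SI base units, so it is a valid unit for power.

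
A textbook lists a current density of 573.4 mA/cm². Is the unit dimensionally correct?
Yes

current density has SI base units: A / m^2
mA/cm² reduces to the same SI base units, so it is a valid unit for current density.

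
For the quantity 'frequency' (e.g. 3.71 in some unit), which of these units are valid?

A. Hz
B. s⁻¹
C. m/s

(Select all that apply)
A, B

frequency has SI base units: 1 / s

Checking each option against 1 / s:
  A. Hz: ✓ matches
  B. s⁻¹: ✓ matches
  C. m/s: ✗ does not match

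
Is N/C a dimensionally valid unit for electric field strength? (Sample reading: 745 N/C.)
Yes

electric field strength has SI base units: kg * m / (A * s^3)
N/C reduces to the same SI base units, so it is a valid unit for electric field strength.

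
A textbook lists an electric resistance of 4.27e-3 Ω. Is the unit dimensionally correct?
Yes

electric resistance has SI base units: kg * m^2 / (A^2 * s^3)
Ω reduces to the same SI base units, so it is a valid unit for electric resistance.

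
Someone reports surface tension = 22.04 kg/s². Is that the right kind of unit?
Yes

surface tension has SI base units: kg / s^2
kg/s² reduces to the same SI base units, so it is a valid unit for surface tension.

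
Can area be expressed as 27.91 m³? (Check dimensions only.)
No

area has SI base units: m^2
m³ does NOT reduce to m^2; a valid unit for area would be e.g. m².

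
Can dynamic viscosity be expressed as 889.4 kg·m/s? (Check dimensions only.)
No

dynamic viscosity has SI base units: kg / (m * s)
kg·m/s does NOT reduce to kg / (m * s); a valid unit for dynamic viscosity would be e.g. Pa·s.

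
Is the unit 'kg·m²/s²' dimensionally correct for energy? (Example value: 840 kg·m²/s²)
Yes

energy has SI base units: kg * m^2 / s^2
kg·m²/s² reduces to the same SI base units, so it is a valid unit for energy.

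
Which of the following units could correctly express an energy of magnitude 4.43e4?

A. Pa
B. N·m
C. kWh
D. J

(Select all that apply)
B, C, D

energy has SI base units: kg * m^2 / s^2

Checking each option against kg * m^2 / s^2:
  A. Pa: ✗ does not match
  B. N·m: ✓ matches
  C. kWh: ✓ matches
  D. J: ✓ matches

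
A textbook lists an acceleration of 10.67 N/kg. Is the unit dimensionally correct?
Yes

acceleration has SI base units: m / s^2
N/kg reduces to the same SI base units, so it is a valid unit for acceleration.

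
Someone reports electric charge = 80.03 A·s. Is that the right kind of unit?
Yes

electric charge has SI base units: A * s
A·s reduces to the same SI base units, so it is a valid unit for electric charge.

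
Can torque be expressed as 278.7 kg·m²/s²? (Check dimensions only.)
Yes

torque has SI base units: kg * m^2 / s^2
kg·m²/s² reduces to the same SI base units, so it is a valid unit for torque.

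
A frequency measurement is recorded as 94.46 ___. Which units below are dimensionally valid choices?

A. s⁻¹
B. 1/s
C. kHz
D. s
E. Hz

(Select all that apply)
A, B, C, E

frequency has SI base units: 1 / s

Checking each option against 1 / s:
  A. s⁻¹: ✓ matches
  B. 1/s: ✓ matches
  C. kHz: ✓ matches
  D. s: ✗ does not match
  E. Hz: ✓ matches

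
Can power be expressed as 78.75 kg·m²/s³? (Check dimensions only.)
Yes

power has SI base units: kg * m^2 / s^3
kg·m²/s³ reduces to the same SI base units, so it is a valid unit for power.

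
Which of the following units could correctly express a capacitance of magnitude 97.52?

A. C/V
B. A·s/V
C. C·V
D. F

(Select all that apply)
A, B, D

capacitance has SI base units: A^2 * s^4 / (kg * m^2)

Checking each option against A^2 * s^4 / (kg * m^2):
  A. C/V: ✓ matches
  B. A·s/V: ✓ matches
  C. C·V: ✗ does not match
  D. F: ✓ matches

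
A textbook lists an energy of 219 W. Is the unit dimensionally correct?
No

energy has SI base units: kg * m^2 / s^2
W does NOT reduce to kg * m^2 / s^2; a valid unit for energy would be e.g. J.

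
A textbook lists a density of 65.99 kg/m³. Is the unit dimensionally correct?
Yes

density has SI base units: kg / m^3
kg/m³ reduces to the same SI base units, so it is a valid unit for density.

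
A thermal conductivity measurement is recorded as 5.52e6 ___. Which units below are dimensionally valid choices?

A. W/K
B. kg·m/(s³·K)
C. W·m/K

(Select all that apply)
B

thermal conductivity has SI base units: kg * m / (s^3 * K)

Checking each option against kg * m / (s^3 * K):
  A. W/K: ✗ does not match
  B. kg·m/(s³·K): ✓ matches
  C. W·m/K: ✗ does not match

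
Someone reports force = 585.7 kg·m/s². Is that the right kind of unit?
Yes

force has SI base units: kg * m / s^2
kg·m/s² reduces to the same SI base units, so it is a valid unit for force.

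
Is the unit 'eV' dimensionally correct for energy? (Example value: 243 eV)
Yes

energy has SI base units: kg * m^2 / s^2
eV reduces to the same SI base units, so it is a valid unit for energy.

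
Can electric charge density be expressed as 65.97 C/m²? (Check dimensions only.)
No

electric charge density has SI base units: A * s / m^3
C/m² does NOT reduce to A * s / m^3; a valid unit for electric charge density would be e.g. C/m³.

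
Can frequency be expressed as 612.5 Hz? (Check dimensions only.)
Yes

frequency has SI base units: 1 / s
Hz reduces to the same SI base units, so it is a valid unit for frequency.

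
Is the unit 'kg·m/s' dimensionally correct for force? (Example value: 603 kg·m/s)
No

force has SI base units: kg * m / s^2
kg·m/s does NOT reduce to kg * m / s^2; a valid unit for force would be e.g. N.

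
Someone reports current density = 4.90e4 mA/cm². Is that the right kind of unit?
Yes

current density has SI base units: A / m^2
mA/cm² reduces to the same SI base units, so it is a valid unit for current density.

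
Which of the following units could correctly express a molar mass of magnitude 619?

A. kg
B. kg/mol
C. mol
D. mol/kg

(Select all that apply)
B

molar mass has SI base units: kg / mol

Checking each option against kg / mol:
  A. kg: ✗ does not match
  B. kg/mol: ✓ matches
  C. mol: ✗ does not match
  D. mol/kg: ✗ does not match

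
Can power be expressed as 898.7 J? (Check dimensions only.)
No

power has SI base units: kg * m^2 / s^3
J does NOT reduce to kg * m^2 / s^3; a valid unit for power would be e.g. W.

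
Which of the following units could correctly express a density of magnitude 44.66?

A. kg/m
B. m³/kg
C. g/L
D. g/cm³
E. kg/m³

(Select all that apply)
C, D, E

density has SI base units: kg / m^3

Checking each option against kg / m^3:
  A. kg/m: ✗ does not match
  B. m³/kg: ✗ does not match
  C. g/L: ✓ matches
  D. g/cm³: ✓ matches
  E. kg/m³: ✓ matches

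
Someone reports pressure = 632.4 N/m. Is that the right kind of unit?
No

pressure has SI base units: kg / (m * s^2)
N/m does NOT reduce to kg / (m * s^2); a valid unit for pressure would be e.g. Pa.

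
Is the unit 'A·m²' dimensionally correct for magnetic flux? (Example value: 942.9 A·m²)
No

magnetic flux has SI base units: kg * m^2 / (A * s^2)
A·m² does NOT reduce to kg * m^2 / (A * s^2); a valid unit for magnetic flux would be e.g. Wb.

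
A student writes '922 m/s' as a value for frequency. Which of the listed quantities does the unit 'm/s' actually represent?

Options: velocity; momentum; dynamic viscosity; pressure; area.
velocity

frequency should have units dimensionally equivalent to 1 / s (e.g. Hz).
The given unit 'm/s' reduces to m / s. Of the listed options, that is the dimensionality of velocity.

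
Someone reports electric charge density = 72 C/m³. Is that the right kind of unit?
Yes

electric charge density has SI base units: A * s / m^3
C/m³ reduces to the same SI base units, so it is a valid unit for electric charge density.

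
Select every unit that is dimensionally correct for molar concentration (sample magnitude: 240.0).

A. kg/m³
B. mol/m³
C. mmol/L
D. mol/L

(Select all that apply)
B, C, D

molar concentration has SI base units: mol / m^3

Checking each option against mol / m^3:
  A. kg/m³: ✗ does not match
  B. mol/m³: ✓ matches
  C. mmol/L: ✓ matches
  D. mol/L: ✓ matches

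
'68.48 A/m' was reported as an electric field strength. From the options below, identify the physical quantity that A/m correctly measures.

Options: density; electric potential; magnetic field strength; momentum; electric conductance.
magnetic field strength

electric field strength should have units dimensionally equivalent to kg * m / (A * s^3) (e.g. V/m).
The given unit 'A/m' reduces to A / m. Of the listed options, that is the dimensionality of magnetic field strength.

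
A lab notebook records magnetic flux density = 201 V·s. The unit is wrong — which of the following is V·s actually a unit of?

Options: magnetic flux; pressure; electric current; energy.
magnetic flux

magnetic flux density should have units dimensionally equivalent to kg / (A * s^2) (e.g. T).
The given unit 'V·s' reduces to kg * m^2 / (A * s^2). Of the listed options, that is the dimensionality of magnetic flux.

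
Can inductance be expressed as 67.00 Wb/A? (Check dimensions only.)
Yes

inductance has SI base units: kg * m^2 / (A^2 * s^2)
Wb/A reduces to the same SI base units, so it is a valid unit for inductance.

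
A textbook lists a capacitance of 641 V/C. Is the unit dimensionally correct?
No

capacitance has SI base units: A^2 * s^4 / (kg * m^2)
V/C does NOT reduce to A^2 * s^4 / (kg * m^2); a valid unit for capacitance would be e.g. F.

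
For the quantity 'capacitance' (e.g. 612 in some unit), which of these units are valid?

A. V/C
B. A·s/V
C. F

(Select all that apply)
B, C

capacitance has SI base units: A^2 * s^4 / (kg * m^2)

Checking each option against A^2 * s^4 / (kg * m^2):
  A. V/C: ✗ does not match
  B. A·s/V: ✓ matches
  C. F: ✓ matches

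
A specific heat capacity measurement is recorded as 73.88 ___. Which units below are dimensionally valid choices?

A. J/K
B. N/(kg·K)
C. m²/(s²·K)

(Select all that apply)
C

specific heat capacity has SI base units: m^2 / (s^2 * K)

Checking each option against m^2 / (s^2 * K):
  A. J/K: ✗ does not match
  B. N/(kg·K): ✗ does not match
  C. m²/(s²·K): ✓ matches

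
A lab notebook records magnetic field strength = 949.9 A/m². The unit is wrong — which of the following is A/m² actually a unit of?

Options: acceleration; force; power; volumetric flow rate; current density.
current density

magnetic field strength should have units dimensionally equivalent to A / m (e.g. A/m).
The given unit 'A/m²' reduces to A / m^2. Of the listed options, that is the dimensionality of current density.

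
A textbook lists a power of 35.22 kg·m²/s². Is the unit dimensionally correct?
No

power has SI base units: kg * m^2 / s^3
kg·m²/s² does NOT reduce to kg * m^2 / s^3; a valid unit for power would be e.g. W.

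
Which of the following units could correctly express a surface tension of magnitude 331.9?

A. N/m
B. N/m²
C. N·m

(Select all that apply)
A

surface tension has SI base units: kg / s^2

Checking each option against kg / s^2:
  A. N/m: ✓ matches
  B. N/m²: ✗ does not match
  C. N·m: ✗ does not match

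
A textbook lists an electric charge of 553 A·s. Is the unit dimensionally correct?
Yes

electric charge has SI base units: A * s
A·s reduces to the same SI base units, so it is a valid unit for electric charge.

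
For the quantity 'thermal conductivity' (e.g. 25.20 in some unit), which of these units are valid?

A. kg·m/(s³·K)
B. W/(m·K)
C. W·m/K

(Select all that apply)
A, B

thermal conductivity has SI base units: kg * m / (s^3 * K)

Checking each option against kg * m / (s^3 * K):
  A. kg·m/(s³·K): ✓ matches
  B. W/(m·K): ✓ matches
  C. W·m/K: ✗ does not match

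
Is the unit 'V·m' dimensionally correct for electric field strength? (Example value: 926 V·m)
No

electric field strength has SI base units: kg * m / (A * s^3)
V·m does NOT reduce to kg * m / (A * s^3); a valid unit for electric field strength would be e.g. V/m.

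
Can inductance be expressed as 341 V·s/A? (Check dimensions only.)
Yes

inductance has SI base units: kg * m^2 / (A^2 * s^2)
V·s/A reduces to the same SI base units, so it is a valid unit for inductance.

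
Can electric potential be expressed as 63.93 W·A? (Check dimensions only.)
No

electric potential has SI base units: kg * m^2 / (A * s^3)
W·A does NOT reduce to kg * m^2 / (A * s^3); a valid unit for electric potential would be e.g. V.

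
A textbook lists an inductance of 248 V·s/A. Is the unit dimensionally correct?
Yes

inductance has SI base units: kg * m^2 / (A^2 * s^2)
V·s/A reduces to the same SI base units, so it is a valid unit for inductance.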